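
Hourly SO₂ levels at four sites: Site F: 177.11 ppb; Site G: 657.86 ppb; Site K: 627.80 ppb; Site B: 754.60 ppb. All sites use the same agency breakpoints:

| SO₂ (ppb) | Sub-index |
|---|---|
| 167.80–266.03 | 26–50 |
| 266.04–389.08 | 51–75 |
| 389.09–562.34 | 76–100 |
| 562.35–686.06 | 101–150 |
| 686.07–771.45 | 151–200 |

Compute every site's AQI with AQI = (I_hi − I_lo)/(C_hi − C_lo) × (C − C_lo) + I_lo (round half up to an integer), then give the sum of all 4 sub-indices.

484

Site F: row 167.80–266.03 (AQI 26–50). (50−26)·(177.11−167.80)/(266.03−167.80) + 26 = 24·9.31/98.23 + 26 ≈ 28.27 → 28.
Site G: 657.86 lies in 562.35–686.06, so I_lo=101, I_hi=150, C_lo=562.35, C_hi=686.06.
(150−101)/(686.06−562.35) × (657.86−562.35) + 101 = 49/123.71 × 95.51 + 101 ≈ 138.83 → 139.
Site K: 627.80 lies in 562.35–686.06, so I_lo=101, I_hi=150, C_lo=562.35, C_hi=686.06.
(150−101)/(686.06−562.35) × (627.80−562.35) + 101 = 49/123.71 × 65.45 + 101 ≈ 126.92 → 127.
Site B 754.60: bracket 686.07–771.45 → index 151–200; slope 49/85.38, offset 68.53.
AQI = 151 + 49/85.38·68.53 ≈ 190.33 ⇒ 190.
AQIs: Site F=28, Site G=139, Site K=127, Site B=190. Sum = 28 + 139 + 127 + 190 = 484.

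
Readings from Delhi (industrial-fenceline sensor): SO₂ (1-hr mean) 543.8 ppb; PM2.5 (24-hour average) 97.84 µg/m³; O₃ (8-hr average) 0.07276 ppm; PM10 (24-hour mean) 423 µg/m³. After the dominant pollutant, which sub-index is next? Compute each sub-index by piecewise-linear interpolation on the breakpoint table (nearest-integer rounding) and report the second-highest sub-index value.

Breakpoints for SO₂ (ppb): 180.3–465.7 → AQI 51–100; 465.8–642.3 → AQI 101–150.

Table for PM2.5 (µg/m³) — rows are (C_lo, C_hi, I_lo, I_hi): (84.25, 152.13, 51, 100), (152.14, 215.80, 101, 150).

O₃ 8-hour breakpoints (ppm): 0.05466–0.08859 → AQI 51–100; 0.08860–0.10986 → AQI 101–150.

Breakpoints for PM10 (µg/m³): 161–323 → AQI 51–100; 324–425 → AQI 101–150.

123

SO₂: 543.8 ∈ [465.8, 642.3] ↔ index [101, 150].
101 + (543.8−465.8)·(150−101)/(642.3−465.8) = 101 + 78.0·49/176.5 ≈ 122.65, so AQI = 123.
PM2.5: 97.84 ∈ [84.25, 152.13] ↔ index [51, 100].
51 + (97.84−84.25)·(100−51)/(152.13−84.25) = 51 + 13.59·49/67.88 ≈ 60.81, so AQI = 61.
O₃: row 0.05466–0.08859 (AQI 51–100). (100−51)·(0.07276−0.05466)/(0.08859−0.05466) + 51 = 49·0.01810/0.03393 + 51 ≈ 77.14 → 77.
PM10: 423 lies in 324–425, so I_lo=101, I_hi=150, C_lo=324, C_hi=425.
(150−101)/(425−324) × (423−324) + 101 = 49/101 × 99 + 101 ≈ 149.03 → 149.
Sub-indices: SO₂→123, PM2.5→61, O₃→77, PM10→149. Ranked high→low: 149, 123, 77, 61. Second-highest sub-index = 123.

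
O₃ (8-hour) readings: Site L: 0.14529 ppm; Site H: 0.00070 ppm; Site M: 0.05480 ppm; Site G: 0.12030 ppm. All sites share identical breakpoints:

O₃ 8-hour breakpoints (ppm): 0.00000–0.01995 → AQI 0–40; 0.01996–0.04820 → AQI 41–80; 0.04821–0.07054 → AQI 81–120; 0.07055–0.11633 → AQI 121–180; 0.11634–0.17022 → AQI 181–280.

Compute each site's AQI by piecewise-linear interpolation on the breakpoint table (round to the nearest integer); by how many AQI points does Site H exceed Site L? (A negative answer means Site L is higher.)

Site L: 0.14529 lies in 0.11634–0.17022, so I_lo=181, I_hi=280, C_lo=0.11634, C_hi=0.17022.
(280−181)/(0.17022−0.11634) × (0.14529−0.11634) + 181 = 99/0.05388 × 0.02895 + 181 ≈ 234.19 → 234.
Site H 0.00070: bracket 0.00000–0.01995 → index 0–40; slope 40/0.01995, offset 0.00070.
AQI = 0 + 40/0.01995·0.00070 ≈ 1.40 ⇒ 1.
Site M: 0.05480 lies in 0.04821–0.07054, so I_lo=81, I_hi=120, C_lo=0.04821, C_hi=0.07054.
(120−81)/(0.07054−0.04821) × (0.05480−0.04821) + 81 = 39/0.02233 × 0.00659 + 81 ≈ 92.51 → 93.
Site G: row 0.11634–0.17022 (AQI 181–280). (280−181)·(0.12030−0.11634)/(0.17022−0.11634) + 181 = 99·0.00396/0.05388 + 181 ≈ 188.28 → 188.
AQIs: Site L=234, Site H=1, Site M=93, Site G=188. Site H (1) − Site L (234) = -233.

-233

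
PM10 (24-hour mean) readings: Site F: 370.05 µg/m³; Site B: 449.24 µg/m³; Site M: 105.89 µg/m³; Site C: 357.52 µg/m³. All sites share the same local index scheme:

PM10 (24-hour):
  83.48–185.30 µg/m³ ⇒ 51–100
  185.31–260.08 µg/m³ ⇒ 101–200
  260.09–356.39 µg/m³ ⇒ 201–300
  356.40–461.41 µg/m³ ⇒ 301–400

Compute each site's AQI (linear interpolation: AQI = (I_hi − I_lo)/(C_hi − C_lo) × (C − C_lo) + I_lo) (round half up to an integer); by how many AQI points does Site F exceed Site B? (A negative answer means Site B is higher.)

Site F: row 356.40–461.41 (AQI 301–400). (400−301)·(370.05−356.40)/(461.41−356.40) + 301 = 99·13.65/105.01 + 301 ≈ 313.87 → 314.
Site B: row 356.40–461.41 (AQI 301–400). (400−301)·(449.24−356.40)/(461.41−356.40) + 301 = 99·92.84/105.01 + 301 ≈ 388.53 → 389.
Site M: 105.89 lies in 83.48–185.30, so I_lo=51, I_hi=100, C_lo=83.48, C_hi=185.30.
(100−51)/(185.30−83.48) × (105.89−83.48) + 51 = 49/101.82 × 22.41 + 51 ≈ 61.78 → 62.
Site C: row 356.40–461.41 (AQI 301–400). (400−301)·(357.52−356.40)/(461.41−356.40) + 301 = 99·1.12/105.01 + 301 ≈ 302.06 → 302.
AQIs: Site F=314, Site B=389, Site M=62, Site C=302. Site F (314) − Site B (389) = -75.

-75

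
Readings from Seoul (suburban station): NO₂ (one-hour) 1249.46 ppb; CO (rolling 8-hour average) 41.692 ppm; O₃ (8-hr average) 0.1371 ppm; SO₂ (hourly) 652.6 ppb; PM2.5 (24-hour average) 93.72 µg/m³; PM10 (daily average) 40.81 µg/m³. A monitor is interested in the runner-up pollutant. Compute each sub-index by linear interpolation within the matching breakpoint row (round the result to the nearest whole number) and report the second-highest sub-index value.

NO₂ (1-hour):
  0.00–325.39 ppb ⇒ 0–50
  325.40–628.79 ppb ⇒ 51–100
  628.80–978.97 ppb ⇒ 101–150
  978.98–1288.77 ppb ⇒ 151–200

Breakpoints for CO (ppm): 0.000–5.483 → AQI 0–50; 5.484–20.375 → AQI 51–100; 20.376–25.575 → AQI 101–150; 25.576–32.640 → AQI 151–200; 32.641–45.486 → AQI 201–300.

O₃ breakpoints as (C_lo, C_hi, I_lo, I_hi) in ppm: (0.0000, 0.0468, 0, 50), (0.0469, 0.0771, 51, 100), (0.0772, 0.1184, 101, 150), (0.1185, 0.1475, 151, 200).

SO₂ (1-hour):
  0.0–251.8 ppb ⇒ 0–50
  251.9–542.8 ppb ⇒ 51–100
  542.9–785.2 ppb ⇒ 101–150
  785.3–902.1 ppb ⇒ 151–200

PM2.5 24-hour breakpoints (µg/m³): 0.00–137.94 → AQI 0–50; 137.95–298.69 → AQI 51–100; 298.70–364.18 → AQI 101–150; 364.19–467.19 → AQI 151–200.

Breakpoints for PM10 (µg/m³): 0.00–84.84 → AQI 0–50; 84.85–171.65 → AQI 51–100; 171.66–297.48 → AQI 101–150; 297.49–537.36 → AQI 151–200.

194

NO₂: row 978.98–1288.77 (AQI 151–200). (200−151)·(1249.46−978.98)/(1288.77−978.98) + 151 = 49·270.48/309.79 + 151 ≈ 193.78 → 194.
CO 41.692: bracket 32.641–45.486 → index 201–300; slope 99/12.845, offset 9.051.
AQI = 201 + 99/12.845·9.051 ≈ 270.76 ⇒ 271.
O₃: 0.1371 lies in 0.1185–0.1475, so I_lo=151, I_hi=200, C_lo=0.1185, C_hi=0.1475.
(200−151)/(0.1475−0.1185) × (0.1371−0.1185) + 151 = 49/0.0290 × 0.0186 + 151 ≈ 182.43 → 182.
SO₂: row 542.9–785.2 (AQI 101–150). (150−101)·(652.6−542.9)/(785.2−542.9) + 101 = 49·109.7/242.3 + 101 ≈ 123.18 → 123.
PM2.5: row 0.00–137.94 (AQI 0–50). (50−0)·(93.72−0.00)/(137.94−0.00) + 0 = 50·93.72/137.94 + 0 ≈ 33.97 → 34.
PM10: 40.81 lies in 0.00–84.84, so I_lo=0, I_hi=50, C_lo=0.00, C_hi=84.84.
(50−0)/(84.84−0.00) × (40.81−0.00) + 0 = 50/84.84 × 40.81 + 0 ≈ 24.05 → 24.
Sub-indices: NO₂→194, CO→271, O₃→182, SO₂→123, PM2.5→34, PM10→24. Ranked high→low: 271, 194, 182, 123, 34, 24. Second-highest sub-index = 194.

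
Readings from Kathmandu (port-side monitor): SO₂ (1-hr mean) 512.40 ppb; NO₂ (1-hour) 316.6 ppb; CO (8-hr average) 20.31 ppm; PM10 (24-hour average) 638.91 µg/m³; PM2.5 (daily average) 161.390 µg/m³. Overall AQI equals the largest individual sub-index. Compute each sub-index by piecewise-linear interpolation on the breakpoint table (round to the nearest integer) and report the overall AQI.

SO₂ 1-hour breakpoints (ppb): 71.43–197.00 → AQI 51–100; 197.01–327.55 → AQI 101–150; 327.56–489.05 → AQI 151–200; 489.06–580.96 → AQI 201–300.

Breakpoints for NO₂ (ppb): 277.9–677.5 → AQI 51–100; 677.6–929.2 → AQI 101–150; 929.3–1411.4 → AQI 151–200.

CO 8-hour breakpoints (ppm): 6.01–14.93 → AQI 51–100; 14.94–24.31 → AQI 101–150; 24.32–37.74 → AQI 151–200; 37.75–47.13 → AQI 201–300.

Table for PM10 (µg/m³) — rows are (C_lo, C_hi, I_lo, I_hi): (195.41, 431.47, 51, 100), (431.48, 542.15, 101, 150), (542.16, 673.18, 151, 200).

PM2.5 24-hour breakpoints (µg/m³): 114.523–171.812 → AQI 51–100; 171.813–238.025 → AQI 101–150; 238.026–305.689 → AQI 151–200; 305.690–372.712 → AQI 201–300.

226

SO₂: row 489.06–580.96 (AQI 201–300). (300−201)·(512.40−489.06)/(580.96−489.06) + 201 = 99·23.34/91.90 + 201 ≈ 226.14 → 226.
NO₂: row 277.9–677.5 (AQI 51–100). (100−51)·(316.6−277.9)/(677.5−277.9) + 51 = 49·38.7/399.6 + 51 ≈ 55.75 → 56.
CO: 20.31 lies in 14.94–24.31, so I_lo=101, I_hi=150, C_lo=14.94, C_hi=24.31.
(150−101)/(24.31−14.94) × (20.31−14.94) + 101 = 49/9.37 × 5.37 + 101 ≈ 129.08 → 129.
PM10: 638.91 lies in 542.16–673.18, so I_lo=151, I_hi=200, C_lo=542.16, C_hi=673.18.
(200−151)/(673.18−542.16) × (638.91−542.16) + 151 = 49/131.02 × 96.75 + 151 ≈ 187.18 → 187.
PM2.5: row 114.523–171.812 (AQI 51–100). (100−51)·(161.390−114.523)/(171.812−114.523) + 51 = 49·46.867/57.289 + 51 ≈ 91.09 → 91.
Sub-indices: SO₂→226, NO₂→56, CO→129, PM10→187, PM2.5→91. Overall AQI = max = 226; dominant pollutant is SO₂.
AQI 226: Very Unhealthy.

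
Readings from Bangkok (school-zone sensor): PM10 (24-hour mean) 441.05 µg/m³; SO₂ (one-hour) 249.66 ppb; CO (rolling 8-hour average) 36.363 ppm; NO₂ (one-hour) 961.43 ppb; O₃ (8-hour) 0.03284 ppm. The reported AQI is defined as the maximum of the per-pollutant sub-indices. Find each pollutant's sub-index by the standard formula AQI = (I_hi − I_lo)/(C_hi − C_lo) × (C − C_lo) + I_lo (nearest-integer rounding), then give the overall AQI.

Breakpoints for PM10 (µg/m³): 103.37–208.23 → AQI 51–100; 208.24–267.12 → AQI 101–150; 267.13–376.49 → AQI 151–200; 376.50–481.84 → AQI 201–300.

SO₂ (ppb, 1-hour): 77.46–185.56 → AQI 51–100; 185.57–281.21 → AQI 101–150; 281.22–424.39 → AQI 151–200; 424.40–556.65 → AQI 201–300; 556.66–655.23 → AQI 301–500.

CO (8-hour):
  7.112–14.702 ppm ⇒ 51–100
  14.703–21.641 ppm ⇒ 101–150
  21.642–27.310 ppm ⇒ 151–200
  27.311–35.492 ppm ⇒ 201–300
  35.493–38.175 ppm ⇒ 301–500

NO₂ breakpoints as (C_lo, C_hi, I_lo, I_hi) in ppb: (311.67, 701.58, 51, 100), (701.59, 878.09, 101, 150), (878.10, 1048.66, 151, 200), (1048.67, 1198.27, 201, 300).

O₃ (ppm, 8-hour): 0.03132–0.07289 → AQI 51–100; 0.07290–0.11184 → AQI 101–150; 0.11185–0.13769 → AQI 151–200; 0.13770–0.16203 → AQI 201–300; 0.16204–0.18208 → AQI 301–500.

PM10 441.05: bracket 376.50–481.84 → index 201–300; slope 99/105.34, offset 64.55.
AQI = 201 + 99/105.34·64.55 ≈ 261.66 ⇒ 262.
SO₂ 249.66: bracket 185.57–281.21 → index 101–150; slope 49/95.64, offset 64.09.
AQI = 101 + 49/95.64·64.09 ≈ 133.84 ⇒ 134.
CO 36.363: bracket 35.493–38.175 → index 301–500; slope 199/2.682, offset 0.870.
AQI = 301 + 199/2.682·0.870 ≈ 365.55 ⇒ 366.
NO₂ 961.43: bracket 878.10–1048.66 → index 151–200; slope 49/170.56, offset 83.33.
AQI = 151 + 49/170.56·83.33 ≈ 174.94 ⇒ 175.
O₃: 0.03284 lies in 0.03132–0.07289, so I_lo=51, I_hi=100, C_lo=0.03132, C_hi=0.07289.
(100−51)/(0.07289−0.03132) × (0.03284−0.03132) + 51 = 49/0.04157 × 0.00152 + 51 ≈ 52.79 → 53.
Sub-indices: PM10→262, SO₂→134, CO→366, NO₂→175, O₃→53. Overall AQI = max = 366; dominant pollutant is CO.
AQI 366: Hazardous.

366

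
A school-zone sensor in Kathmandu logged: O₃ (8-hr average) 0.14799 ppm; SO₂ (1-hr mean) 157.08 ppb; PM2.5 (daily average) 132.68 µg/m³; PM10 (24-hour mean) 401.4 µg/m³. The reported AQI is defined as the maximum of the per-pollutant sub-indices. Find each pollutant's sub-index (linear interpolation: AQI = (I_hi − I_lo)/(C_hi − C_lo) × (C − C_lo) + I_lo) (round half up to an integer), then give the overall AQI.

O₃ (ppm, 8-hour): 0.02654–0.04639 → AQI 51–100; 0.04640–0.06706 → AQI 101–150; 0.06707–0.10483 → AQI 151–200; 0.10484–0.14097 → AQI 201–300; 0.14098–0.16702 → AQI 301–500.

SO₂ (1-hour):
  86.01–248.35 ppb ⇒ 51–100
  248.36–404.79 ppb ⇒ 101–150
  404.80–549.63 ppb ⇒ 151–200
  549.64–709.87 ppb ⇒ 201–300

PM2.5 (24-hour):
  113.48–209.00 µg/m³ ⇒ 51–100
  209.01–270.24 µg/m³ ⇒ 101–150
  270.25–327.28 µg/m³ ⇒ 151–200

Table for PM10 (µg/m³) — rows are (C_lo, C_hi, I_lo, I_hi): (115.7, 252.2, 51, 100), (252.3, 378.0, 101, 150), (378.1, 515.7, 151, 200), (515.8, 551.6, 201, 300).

355

O₃: 0.14799 ∈ [0.14098, 0.16702] ↔ index [301, 500].
301 + (0.14799−0.14098)·(500−301)/(0.16702−0.14098) = 301 + 0.00701·199/0.02604 ≈ 354.57, so AQI = 355.
SO₂: row 86.01–248.35 (AQI 51–100). (100−51)·(157.08−86.01)/(248.35−86.01) + 51 = 49·71.07/162.34 + 51 ≈ 72.45 → 72.
PM2.5: 132.68 ∈ [113.48, 209.00] ↔ index [51, 100].
51 + (132.68−113.48)·(100−51)/(209.00−113.48) = 51 + 19.20·49/95.52 ≈ 60.85, so AQI = 61.
PM10: 401.4 lies in 378.1–515.7, so I_lo=151, I_hi=200, C_lo=378.1, C_hi=515.7.
(200−151)/(515.7−378.1) × (401.4−378.1) + 151 = 49/137.6 × 23.3 + 151 ≈ 159.30 → 159.
Sub-indices: O₃→355, SO₂→72, PM2.5→61, PM10→159. Overall AQI = max = 355; dominant pollutant is O₃.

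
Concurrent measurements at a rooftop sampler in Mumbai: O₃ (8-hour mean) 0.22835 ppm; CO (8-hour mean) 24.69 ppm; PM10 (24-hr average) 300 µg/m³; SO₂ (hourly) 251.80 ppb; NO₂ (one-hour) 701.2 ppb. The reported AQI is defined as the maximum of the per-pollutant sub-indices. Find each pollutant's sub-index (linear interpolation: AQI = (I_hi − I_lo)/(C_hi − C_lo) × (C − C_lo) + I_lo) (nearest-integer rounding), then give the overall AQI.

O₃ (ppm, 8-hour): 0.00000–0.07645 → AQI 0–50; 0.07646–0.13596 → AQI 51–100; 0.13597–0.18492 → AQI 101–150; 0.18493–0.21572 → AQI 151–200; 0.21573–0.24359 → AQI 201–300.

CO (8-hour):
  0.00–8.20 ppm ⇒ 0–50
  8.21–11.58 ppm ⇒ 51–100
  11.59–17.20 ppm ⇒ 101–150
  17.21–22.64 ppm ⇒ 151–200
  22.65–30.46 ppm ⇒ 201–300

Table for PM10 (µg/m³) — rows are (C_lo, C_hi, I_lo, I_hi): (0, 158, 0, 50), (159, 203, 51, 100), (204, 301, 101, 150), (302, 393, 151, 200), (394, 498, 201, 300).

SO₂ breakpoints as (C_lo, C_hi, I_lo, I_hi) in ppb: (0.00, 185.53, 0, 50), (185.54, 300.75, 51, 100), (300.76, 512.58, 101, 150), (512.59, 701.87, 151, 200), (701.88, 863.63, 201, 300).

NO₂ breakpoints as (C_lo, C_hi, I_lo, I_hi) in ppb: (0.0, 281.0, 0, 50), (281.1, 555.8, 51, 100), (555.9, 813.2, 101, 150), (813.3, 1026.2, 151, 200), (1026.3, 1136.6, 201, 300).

O₃ 0.22835: bracket 0.21573–0.24359 → index 201–300; slope 99/0.02786, offset 0.01262.
AQI = 201 + 99/0.02786·0.01262 ≈ 245.84 ⇒ 246.
CO: 24.69 ∈ [22.65, 30.46] ↔ index [201, 300].
201 + (24.69−22.65)·(300−201)/(30.46−22.65) = 201 + 2.04·99/7.81 ≈ 226.86, so AQI = 227.
PM10: row 204–301 (AQI 101–150). (150−101)·(300−204)/(301−204) + 101 = 49·96/97 + 101 ≈ 149.49 → 149.
SO₂: row 185.54–300.75 (AQI 51–100). (100−51)·(251.80−185.54)/(300.75−185.54) + 51 = 49·66.26/115.21 + 51 ≈ 79.18 → 79.
NO₂: 701.2 lies in 555.9–813.2, so I_lo=101, I_hi=150, C_lo=555.9, C_hi=813.2.
(150−101)/(813.2−555.9) × (701.2−555.9) + 101 = 49/257.3 × 145.3 + 101 ≈ 128.67 → 129.
Sub-indices: O₃→246, CO→227, PM10→149, SO₂→79, NO₂→129. Overall AQI = max = 246; dominant pollutant is O₃.

246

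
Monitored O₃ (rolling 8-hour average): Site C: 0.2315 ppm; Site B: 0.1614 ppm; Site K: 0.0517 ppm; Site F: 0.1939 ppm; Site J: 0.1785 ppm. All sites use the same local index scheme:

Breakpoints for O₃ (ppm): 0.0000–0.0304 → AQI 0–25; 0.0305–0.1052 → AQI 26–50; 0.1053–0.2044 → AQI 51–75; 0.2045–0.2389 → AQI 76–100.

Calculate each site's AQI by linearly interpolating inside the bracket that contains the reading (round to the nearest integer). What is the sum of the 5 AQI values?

334

Site C 0.2315: bracket 0.2045–0.2389 → index 76–100; slope 24/0.0344, offset 0.0270.
AQI = 76 + 24/0.0344·0.0270 ≈ 94.84 ⇒ 95.
Site B: 0.1614 ∈ [0.1053, 0.2044] ↔ index [51, 75].
51 + (0.1614−0.1053)·(75−51)/(0.2044−0.1053) = 51 + 0.0561·24/0.0991 ≈ 64.59, so AQI = 65.
Site K 0.0517: bracket 0.0305–0.1052 → index 26–50; slope 24/0.0747, offset 0.0212.
AQI = 26 + 24/0.0747·0.0212 ≈ 32.81 ⇒ 33.
Site F: 0.1939 lies in 0.1053–0.2044, so I_lo=51, I_hi=75, C_lo=0.1053, C_hi=0.2044.
(75−51)/(0.2044−0.1053) × (0.1939−0.1053) + 51 = 24/0.0991 × 0.0886 + 51 ≈ 72.46 → 72.
Site J: row 0.1053–0.2044 (AQI 51–75). (75−51)·(0.1785−0.1053)/(0.2044−0.1053) + 51 = 24·0.0732/0.0991 + 51 ≈ 68.73 → 69.
AQIs: Site C=95, Site B=65, Site K=33, Site F=72, Site J=69. Sum = 95 + 65 + 33 + 72 + 69 = 334.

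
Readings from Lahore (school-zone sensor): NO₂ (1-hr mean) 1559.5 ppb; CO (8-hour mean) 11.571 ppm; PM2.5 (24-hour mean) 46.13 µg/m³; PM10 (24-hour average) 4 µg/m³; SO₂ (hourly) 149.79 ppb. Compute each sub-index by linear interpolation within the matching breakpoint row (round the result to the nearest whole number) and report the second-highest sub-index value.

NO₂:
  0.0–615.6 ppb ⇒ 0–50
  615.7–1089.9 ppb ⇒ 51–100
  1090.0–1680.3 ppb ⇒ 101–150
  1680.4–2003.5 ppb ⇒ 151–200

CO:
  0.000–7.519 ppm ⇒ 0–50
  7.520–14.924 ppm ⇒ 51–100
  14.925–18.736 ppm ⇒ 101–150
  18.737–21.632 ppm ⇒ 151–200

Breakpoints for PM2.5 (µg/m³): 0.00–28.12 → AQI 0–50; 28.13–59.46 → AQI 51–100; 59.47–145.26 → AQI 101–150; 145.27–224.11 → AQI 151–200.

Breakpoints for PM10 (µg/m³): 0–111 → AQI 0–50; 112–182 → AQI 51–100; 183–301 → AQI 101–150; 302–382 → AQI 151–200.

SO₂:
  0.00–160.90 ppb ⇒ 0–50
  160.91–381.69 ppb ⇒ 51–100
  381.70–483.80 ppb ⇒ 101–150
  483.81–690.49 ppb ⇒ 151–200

79

NO₂ 1559.5: bracket 1090.0–1680.3 → index 101–150; slope 49/590.3, offset 469.5.
AQI = 101 + 49/590.3·469.5 ≈ 139.97 ⇒ 140.
CO: row 7.520–14.924 (AQI 51–100). (100−51)·(11.571−7.520)/(14.924−7.520) + 51 = 49·4.051/7.404 + 51 ≈ 77.81 → 78.
PM2.5: 46.13 lies in 28.13–59.46, so I_lo=51, I_hi=100, C_lo=28.13, C_hi=59.46.
(100−51)/(59.46−28.13) × (46.13−28.13) + 51 = 49/31.33 × 18.00 + 51 ≈ 79.15 → 79.
PM10 4: bracket 0–111 → index 0–50; slope 50/111, offset 4.
AQI = 0 + 50/111·4 ≈ 1.80 ⇒ 2.
SO₂: 149.79 ∈ [0.00, 160.90] ↔ index [0, 50].
0 + (149.79−0.00)·(50−0)/(160.90−0.00) = 0 + 149.79·50/160.90 ≈ 46.55, so AQI = 47.
Sub-indices: NO₂→140, CO→78, PM2.5→79, PM10→2, SO₂→47. Ranked high→low: 140, 79, 78, 47, 2. Second-highest sub-index = 79.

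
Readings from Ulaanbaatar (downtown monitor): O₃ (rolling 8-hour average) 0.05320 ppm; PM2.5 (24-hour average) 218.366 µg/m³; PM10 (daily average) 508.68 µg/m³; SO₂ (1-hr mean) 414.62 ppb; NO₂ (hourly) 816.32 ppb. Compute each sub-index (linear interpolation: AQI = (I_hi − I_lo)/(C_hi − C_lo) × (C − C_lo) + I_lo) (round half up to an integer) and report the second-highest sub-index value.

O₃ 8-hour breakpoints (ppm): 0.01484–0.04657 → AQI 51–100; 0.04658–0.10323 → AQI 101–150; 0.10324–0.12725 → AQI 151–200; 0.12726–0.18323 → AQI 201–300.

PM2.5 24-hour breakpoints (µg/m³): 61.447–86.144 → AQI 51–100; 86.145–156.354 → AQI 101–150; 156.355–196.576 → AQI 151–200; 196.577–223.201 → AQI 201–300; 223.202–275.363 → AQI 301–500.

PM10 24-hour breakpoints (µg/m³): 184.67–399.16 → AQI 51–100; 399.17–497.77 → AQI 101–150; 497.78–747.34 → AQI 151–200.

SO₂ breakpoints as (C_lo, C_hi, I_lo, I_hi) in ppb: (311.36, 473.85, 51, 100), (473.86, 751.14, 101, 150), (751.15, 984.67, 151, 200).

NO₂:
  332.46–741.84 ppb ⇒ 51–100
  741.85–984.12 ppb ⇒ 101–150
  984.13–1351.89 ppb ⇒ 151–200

O₃: 0.05320 lies in 0.04658–0.10323, so I_lo=101, I_hi=150, C_lo=0.04658, C_hi=0.10323.
(150−101)/(0.10323−0.04658) × (0.05320−0.04658) + 101 = 49/0.05665 × 0.00662 + 101 ≈ 106.73 → 107.
PM2.5: 218.366 lies in 196.577–223.201, so I_lo=201, I_hi=300, C_lo=196.577, C_hi=223.201.
(300−201)/(223.201−196.577) × (218.366−196.577) + 201 = 99/26.624 × 21.789 + 201 ≈ 282.02 → 282.
PM10 508.68: bracket 497.78–747.34 → index 151–200; slope 49/249.56, offset 10.90.
AQI = 151 + 49/249.56·10.90 ≈ 153.14 ⇒ 153.
SO₂: row 311.36–473.85 (AQI 51–100). (100−51)·(414.62−311.36)/(473.85−311.36) + 51 = 49·103.26/162.49 + 51 ≈ 82.14 → 82.
NO₂ 816.32: bracket 741.85–984.12 → index 101–150; slope 49/242.27, offset 74.47.
AQI = 101 + 49/242.27·74.47 ≈ 116.06 ⇒ 116.
Sub-indices: O₃→107, PM2.5→282, PM10→153, SO₂→82, NO₂→116. Ranked high→low: 282, 153, 116, 107, 82. Second-highest sub-index = 153.

153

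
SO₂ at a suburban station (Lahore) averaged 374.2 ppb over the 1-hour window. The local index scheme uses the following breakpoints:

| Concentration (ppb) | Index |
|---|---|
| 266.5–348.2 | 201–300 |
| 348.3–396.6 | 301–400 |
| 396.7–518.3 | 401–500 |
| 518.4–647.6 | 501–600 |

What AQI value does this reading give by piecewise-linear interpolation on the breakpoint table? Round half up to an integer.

354

SO₂: 374.2 lies in 348.3–396.6, so I_lo=301, I_hi=400, C_lo=348.3, C_hi=396.6.
(400−301)/(396.6−348.3) × (374.2−348.3) + 301 = 99/48.3 × 25.9 + 301 ≈ 354.09 → 354.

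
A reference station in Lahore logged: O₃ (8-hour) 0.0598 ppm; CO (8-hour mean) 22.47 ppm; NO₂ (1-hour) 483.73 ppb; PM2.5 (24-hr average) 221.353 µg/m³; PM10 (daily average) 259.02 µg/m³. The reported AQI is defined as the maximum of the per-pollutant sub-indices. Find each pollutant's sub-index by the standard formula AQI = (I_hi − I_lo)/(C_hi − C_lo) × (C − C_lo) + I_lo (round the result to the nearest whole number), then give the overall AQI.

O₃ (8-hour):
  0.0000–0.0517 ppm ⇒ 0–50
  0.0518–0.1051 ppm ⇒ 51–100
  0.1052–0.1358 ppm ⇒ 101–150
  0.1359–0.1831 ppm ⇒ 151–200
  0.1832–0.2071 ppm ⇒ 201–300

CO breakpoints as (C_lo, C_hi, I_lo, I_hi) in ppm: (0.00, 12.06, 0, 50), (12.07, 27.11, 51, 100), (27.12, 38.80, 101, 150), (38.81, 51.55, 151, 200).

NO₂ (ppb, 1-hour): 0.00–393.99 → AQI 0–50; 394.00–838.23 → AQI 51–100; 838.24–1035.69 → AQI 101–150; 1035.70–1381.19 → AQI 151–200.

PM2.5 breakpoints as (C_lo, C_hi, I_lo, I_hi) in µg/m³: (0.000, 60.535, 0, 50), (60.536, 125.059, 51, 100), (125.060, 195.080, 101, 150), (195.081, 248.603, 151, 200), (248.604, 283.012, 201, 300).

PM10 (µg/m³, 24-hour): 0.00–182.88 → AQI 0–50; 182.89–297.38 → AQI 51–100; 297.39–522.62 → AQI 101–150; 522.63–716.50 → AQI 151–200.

175

O₃: 0.0598 lies in 0.0518–0.1051, so I_lo=51, I_hi=100, C_lo=0.0518, C_hi=0.1051.
(100−51)/(0.1051−0.0518) × (0.0598−0.0518) + 51 = 49/0.0533 × 0.0080 + 51 ≈ 58.35 → 58.
CO: row 12.07–27.11 (AQI 51–100). (100−51)·(22.47−12.07)/(27.11−12.07) + 51 = 49·10.40/15.04 + 51 ≈ 84.88 → 85.
NO₂: 483.73 ∈ [394.00, 838.23] ↔ index [51, 100].
51 + (483.73−394.00)·(100−51)/(838.23−394.00) = 51 + 89.73·49/444.23 ≈ 60.90, so AQI = 61.
PM2.5: row 195.081–248.603 (AQI 151–200). (200−151)·(221.353−195.081)/(248.603−195.081) + 151 = 49·26.272/53.522 + 151 ≈ 175.05 → 175.
PM10: 259.02 lies in 182.89–297.38, so I_lo=51, I_hi=100, C_lo=182.89, C_hi=297.38.
(100−51)/(297.38−182.89) × (259.02−182.89) + 51 = 49/114.49 × 76.13 + 51 ≈ 83.58 → 84.
Sub-indices: O₃→58, CO→85, NO₂→61, PM2.5→175, PM10→84. Overall AQI = max = 175; dominant pollutant is PM2.5.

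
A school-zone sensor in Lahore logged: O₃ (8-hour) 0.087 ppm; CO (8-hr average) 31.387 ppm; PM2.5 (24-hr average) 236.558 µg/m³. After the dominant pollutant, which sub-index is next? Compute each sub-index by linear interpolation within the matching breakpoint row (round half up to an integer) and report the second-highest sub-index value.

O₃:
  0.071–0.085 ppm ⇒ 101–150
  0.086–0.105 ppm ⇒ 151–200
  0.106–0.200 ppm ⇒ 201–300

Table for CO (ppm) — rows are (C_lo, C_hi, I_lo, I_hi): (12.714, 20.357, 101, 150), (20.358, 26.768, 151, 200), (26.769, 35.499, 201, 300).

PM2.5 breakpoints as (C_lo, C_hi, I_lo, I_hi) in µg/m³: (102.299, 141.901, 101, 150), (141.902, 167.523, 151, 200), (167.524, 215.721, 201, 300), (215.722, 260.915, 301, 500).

O₃ 0.087: bracket 0.086–0.105 → index 151–200; slope 49/0.019, offset 0.001.
AQI = 151 + 49/0.019·0.001 ≈ 153.58 ⇒ 154.
CO: 31.387 lies in 26.769–35.499, so I_lo=201, I_hi=300, C_lo=26.769, C_hi=35.499.
(300−201)/(35.499−26.769) × (31.387−26.769) + 201 = 99/8.730 × 4.618 + 201 ≈ 253.37 → 253.
PM2.5: row 215.722–260.915 (AQI 301–500). (500−301)·(236.558−215.722)/(260.915−215.722) + 301 = 199·20.836/45.193 + 301 ≈ 392.75 → 393.
Sub-indices: O₃→154, CO→253, PM2.5→393. Ranked high→low: 393, 253, 154. Second-highest sub-index = 253.

253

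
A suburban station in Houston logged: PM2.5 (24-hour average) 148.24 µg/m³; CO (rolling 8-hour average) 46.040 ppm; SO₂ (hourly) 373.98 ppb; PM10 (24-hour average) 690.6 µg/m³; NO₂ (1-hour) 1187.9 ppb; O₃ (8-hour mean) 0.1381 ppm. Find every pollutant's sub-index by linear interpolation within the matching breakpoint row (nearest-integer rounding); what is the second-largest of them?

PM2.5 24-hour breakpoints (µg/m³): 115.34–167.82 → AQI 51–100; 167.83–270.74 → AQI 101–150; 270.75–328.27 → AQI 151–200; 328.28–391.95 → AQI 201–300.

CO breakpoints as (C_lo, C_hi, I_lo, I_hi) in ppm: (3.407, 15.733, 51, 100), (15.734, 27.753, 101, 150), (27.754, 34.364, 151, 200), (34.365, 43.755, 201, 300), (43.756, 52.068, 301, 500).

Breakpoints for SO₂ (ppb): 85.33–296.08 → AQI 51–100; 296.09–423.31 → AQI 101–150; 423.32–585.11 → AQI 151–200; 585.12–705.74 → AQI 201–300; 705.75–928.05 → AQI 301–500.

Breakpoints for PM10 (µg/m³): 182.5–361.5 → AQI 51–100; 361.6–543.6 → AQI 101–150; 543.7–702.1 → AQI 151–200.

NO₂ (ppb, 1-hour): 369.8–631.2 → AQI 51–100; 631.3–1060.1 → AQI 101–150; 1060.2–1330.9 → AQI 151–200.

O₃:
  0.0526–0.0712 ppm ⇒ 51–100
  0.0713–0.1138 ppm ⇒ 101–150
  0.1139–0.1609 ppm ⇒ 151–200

PM2.5 148.24: bracket 115.34–167.82 → index 51–100; slope 49/52.48, offset 32.90.
AQI = 51 + 49/52.48·32.90 ≈ 81.72 ⇒ 82.
CO: row 43.756–52.068 (AQI 301–500). (500−301)·(46.040−43.756)/(52.068−43.756) + 301 = 199·2.284/8.312 + 301 ≈ 355.68 → 356.
SO₂: row 296.09–423.31 (AQI 101–150). (150−101)·(373.98−296.09)/(423.31−296.09) + 101 = 49·77.89/127.22 + 101 ≈ 131.00 → 131.
PM10 690.6: bracket 543.7–702.1 → index 151–200; slope 49/158.4, offset 146.9.
AQI = 151 + 49/158.4·146.9 ≈ 196.44 ⇒ 196.
NO₂: 1187.9 lies in 1060.2–1330.9, so I_lo=151, I_hi=200, C_lo=1060.2, C_hi=1330.9.
(200−151)/(1330.9−1060.2) × (1187.9−1060.2) + 151 = 49/270.7 × 127.7 + 151 ≈ 174.12 → 174.
O₃: row 0.1139–0.1609 (AQI 151–200). (200−151)·(0.1381−0.1139)/(0.1609−0.1139) + 151 = 49·0.0242/0.0470 + 151 ≈ 176.23 → 176.
Sub-indices: PM2.5→82, CO→356, SO₂→131, PM10→196, NO₂→174, O₃→176. Ranked high→low: 356, 196, 176, 174, 131, 82. Second-highest sub-index = 196.

196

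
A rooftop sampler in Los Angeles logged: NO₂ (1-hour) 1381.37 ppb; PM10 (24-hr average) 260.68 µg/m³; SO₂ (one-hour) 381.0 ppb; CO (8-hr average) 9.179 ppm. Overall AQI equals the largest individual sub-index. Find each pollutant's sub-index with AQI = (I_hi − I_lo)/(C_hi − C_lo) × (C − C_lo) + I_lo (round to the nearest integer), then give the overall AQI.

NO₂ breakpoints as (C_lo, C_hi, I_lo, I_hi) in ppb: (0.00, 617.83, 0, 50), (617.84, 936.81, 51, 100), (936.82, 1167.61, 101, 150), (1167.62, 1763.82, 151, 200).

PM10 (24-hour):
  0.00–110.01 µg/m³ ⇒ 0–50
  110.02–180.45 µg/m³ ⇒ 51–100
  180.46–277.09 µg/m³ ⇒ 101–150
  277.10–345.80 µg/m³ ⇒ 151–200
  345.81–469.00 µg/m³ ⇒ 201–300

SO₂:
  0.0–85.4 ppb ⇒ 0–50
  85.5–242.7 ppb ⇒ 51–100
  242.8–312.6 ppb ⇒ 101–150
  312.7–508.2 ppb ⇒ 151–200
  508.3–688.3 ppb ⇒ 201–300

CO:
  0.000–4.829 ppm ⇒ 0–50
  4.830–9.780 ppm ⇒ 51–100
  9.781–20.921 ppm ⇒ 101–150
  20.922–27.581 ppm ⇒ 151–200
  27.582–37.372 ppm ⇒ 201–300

169

NO₂: 1381.37 lies in 1167.62–1763.82, so I_lo=151, I_hi=200, C_lo=1167.62, C_hi=1763.82.
(200−151)/(1763.82−1167.62) × (1381.37−1167.62) + 151 = 49/596.20 × 213.75 + 151 ≈ 168.57 → 169.
PM10: row 180.46–277.09 (AQI 101–150). (150−101)·(260.68−180.46)/(277.09−180.46) + 101 = 49·80.22/96.63 + 101 ≈ 141.68 → 142.
SO₂: row 312.7–508.2 (AQI 151–200). (200−151)·(381.0−312.7)/(508.2−312.7) + 151 = 49·68.3/195.5 + 151 ≈ 168.12 → 168.
CO 9.179: bracket 4.830–9.780 → index 51–100; slope 49/4.950, offset 4.349.
AQI = 51 + 49/4.950·4.349 ≈ 94.05 ⇒ 94.
Sub-indices: NO₂→169, PM10→142, SO₂→168, CO→94. Overall AQI = max = 169; dominant pollutant is NO₂.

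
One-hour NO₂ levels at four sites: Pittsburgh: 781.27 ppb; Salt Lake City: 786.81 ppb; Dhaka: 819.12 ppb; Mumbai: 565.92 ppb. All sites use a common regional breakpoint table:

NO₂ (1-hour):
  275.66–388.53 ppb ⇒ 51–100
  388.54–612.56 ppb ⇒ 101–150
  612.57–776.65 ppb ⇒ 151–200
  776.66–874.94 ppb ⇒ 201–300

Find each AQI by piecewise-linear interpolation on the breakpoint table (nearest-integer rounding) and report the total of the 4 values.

Pittsburgh: 781.27 ∈ [776.66, 874.94] ↔ index [201, 300].
201 + (781.27−776.66)·(300−201)/(874.94−776.66) = 201 + 4.61·99/98.28 ≈ 205.64, so AQI = 206.
Salt Lake City: row 776.66–874.94 (AQI 201–300). (300−201)·(786.81−776.66)/(874.94−776.66) + 201 = 99·10.15/98.28 + 201 ≈ 211.22 → 211.
Dhaka 819.12: bracket 776.66–874.94 → index 201–300; slope 99/98.28, offset 42.46.
AQI = 201 + 99/98.28·42.46 ≈ 243.77 ⇒ 244.
Mumbai: 565.92 lies in 388.54–612.56, so I_lo=101, I_hi=150, C_lo=388.54, C_hi=612.56.
(150−101)/(612.56−388.54) × (565.92−388.54) + 101 = 49/224.02 × 177.38 + 101 ≈ 139.80 → 140.
AQIs: Pittsburgh=206, Salt Lake City=211, Dhaka=244, Mumbai=140. Sum = 206 + 211 + 244 + 140 = 801.

801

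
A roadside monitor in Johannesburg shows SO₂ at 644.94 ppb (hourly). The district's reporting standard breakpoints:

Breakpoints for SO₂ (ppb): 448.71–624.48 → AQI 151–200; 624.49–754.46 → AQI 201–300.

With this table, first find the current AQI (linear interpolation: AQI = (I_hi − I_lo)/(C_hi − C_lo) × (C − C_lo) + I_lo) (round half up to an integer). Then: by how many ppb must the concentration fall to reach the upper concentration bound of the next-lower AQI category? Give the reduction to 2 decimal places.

SO₂: 644.94 ∈ [624.49, 754.46] ↔ index [201, 300].
201 + (644.94−624.49)·(300−201)/(754.46−624.49) = 201 + 20.45·99/129.97 ≈ 216.58, so AQI = 217.
Current AQI 217 is in the Very Unhealthy range (201–300). The next-lower category tops out at AQI 200, whose upper concentration bound is 624.48 ppb.
Reduction needed = 644.94 − 624.48 = 20.46 ppb.

20.46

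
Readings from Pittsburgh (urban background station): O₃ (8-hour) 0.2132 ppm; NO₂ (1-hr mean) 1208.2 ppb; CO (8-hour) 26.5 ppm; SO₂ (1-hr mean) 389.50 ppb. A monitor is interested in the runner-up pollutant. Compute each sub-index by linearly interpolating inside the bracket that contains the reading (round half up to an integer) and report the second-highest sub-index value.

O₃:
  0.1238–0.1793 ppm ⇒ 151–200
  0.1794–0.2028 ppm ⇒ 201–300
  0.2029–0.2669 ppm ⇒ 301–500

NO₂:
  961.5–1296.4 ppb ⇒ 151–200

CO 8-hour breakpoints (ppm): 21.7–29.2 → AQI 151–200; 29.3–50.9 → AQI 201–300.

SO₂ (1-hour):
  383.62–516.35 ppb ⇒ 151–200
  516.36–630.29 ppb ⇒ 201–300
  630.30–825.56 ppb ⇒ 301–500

O₃: row 0.2029–0.2669 (AQI 301–500). (500−301)·(0.2132−0.2029)/(0.2669−0.2029) + 301 = 199·0.0103/0.0640 + 301 ≈ 333.03 → 333.
NO₂ 1208.2: bracket 961.5–1296.4 → index 151–200; slope 49/334.9, offset 246.7.
AQI = 151 + 49/334.9·246.7 ≈ 187.10 ⇒ 187.
CO: 26.5 lies in 21.7–29.2, so I_lo=151, I_hi=200, C_lo=21.7, C_hi=29.2.
(200−151)/(29.2−21.7) × (26.5−21.7) + 151 = 49/7.5 × 4.8 + 151 ≈ 182.36 → 182.
SO₂ 389.50: bracket 383.62–516.35 → index 151–200; slope 49/132.73, offset 5.88.
AQI = 151 + 49/132.73·5.88 ≈ 153.17 ⇒ 153.
Sub-indices: O₃→333, NO₂→187, CO→182, SO₂→153. Ranked high→low: 333, 187, 182, 153. Second-highest sub-index = 187.

187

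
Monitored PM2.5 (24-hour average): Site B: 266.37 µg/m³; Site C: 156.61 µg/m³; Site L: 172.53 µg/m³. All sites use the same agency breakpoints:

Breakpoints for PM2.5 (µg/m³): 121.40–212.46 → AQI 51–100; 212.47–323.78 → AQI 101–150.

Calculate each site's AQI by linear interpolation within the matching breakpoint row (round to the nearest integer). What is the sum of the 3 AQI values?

Site B 266.37: bracket 212.47–323.78 → index 101–150; slope 49/111.31, offset 53.90.
AQI = 101 + 49/111.31·53.90 ≈ 124.73 ⇒ 125.
Site C: row 121.40–212.46 (AQI 51–100). (100−51)·(156.61−121.40)/(212.46−121.40) + 51 = 49·35.21/91.06 + 51 ≈ 69.95 → 70.
Site L 172.53: bracket 121.40–212.46 → index 51–100; slope 49/91.06, offset 51.13.
AQI = 51 + 49/91.06·51.13 ≈ 78.51 ⇒ 79.
AQIs: Site B=125, Site C=70, Site L=79. Sum = 125 + 70 + 79 = 274.

274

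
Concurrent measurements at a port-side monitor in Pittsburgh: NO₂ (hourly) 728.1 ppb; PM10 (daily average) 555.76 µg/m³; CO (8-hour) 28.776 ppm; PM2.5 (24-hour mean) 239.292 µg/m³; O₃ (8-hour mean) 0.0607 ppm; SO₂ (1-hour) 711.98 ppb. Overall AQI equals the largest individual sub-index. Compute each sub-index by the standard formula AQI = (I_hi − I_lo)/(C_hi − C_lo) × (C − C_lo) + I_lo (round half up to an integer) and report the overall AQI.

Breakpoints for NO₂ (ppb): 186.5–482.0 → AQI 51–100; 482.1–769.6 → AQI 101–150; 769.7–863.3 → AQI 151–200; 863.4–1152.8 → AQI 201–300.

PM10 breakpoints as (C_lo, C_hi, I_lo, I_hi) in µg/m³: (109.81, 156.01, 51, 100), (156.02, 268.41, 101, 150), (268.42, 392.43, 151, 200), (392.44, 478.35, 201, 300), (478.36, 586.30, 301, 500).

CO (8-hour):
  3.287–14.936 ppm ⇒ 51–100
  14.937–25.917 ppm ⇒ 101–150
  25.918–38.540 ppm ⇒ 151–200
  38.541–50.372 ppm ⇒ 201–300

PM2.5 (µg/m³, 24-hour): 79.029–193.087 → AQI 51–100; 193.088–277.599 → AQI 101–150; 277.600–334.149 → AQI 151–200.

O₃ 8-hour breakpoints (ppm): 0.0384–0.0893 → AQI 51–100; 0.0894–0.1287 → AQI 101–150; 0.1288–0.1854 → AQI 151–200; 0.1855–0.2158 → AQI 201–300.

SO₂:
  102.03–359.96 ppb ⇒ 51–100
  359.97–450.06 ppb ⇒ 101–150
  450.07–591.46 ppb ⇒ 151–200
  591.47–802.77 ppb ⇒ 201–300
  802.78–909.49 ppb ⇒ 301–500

444

NO₂: 728.1 ∈ [482.1, 769.6] ↔ index [101, 150].
101 + (728.1−482.1)·(150−101)/(769.6−482.1) = 101 + 246.0·49/287.5 ≈ 142.93, so AQI = 143.
PM10 555.76: bracket 478.36–586.30 → index 301–500; slope 199/107.94, offset 77.40.
AQI = 301 + 199/107.94·77.40 ≈ 443.70 ⇒ 444.
CO 28.776: bracket 25.918–38.540 → index 151–200; slope 49/12.622, offset 2.858.
AQI = 151 + 49/12.622·2.858 ≈ 162.10 ⇒ 162.
PM2.5: 239.292 ∈ [193.088, 277.599] ↔ index [101, 150].
101 + (239.292−193.088)·(150−101)/(277.599−193.088) = 101 + 46.204·49/84.511 ≈ 127.79, so AQI = 128.
O₃: row 0.0384–0.0893 (AQI 51–100). (100−51)·(0.0607−0.0384)/(0.0893−0.0384) + 51 = 49·0.0223/0.0509 + 51 ≈ 72.47 → 72.
SO₂: 711.98 lies in 591.47–802.77, so I_lo=201, I_hi=300, C_lo=591.47, C_hi=802.77.
(300−201)/(802.77−591.47) × (711.98−591.47) + 201 = 99/211.30 × 120.51 + 201 ≈ 257.46 → 257.
Sub-indices: NO₂→143, PM10→444, CO→162, PM2.5→128, O₃→72, SO₂→257. Overall AQI = max = 444; dominant pollutant is PM10.
AQI 444: Hazardous.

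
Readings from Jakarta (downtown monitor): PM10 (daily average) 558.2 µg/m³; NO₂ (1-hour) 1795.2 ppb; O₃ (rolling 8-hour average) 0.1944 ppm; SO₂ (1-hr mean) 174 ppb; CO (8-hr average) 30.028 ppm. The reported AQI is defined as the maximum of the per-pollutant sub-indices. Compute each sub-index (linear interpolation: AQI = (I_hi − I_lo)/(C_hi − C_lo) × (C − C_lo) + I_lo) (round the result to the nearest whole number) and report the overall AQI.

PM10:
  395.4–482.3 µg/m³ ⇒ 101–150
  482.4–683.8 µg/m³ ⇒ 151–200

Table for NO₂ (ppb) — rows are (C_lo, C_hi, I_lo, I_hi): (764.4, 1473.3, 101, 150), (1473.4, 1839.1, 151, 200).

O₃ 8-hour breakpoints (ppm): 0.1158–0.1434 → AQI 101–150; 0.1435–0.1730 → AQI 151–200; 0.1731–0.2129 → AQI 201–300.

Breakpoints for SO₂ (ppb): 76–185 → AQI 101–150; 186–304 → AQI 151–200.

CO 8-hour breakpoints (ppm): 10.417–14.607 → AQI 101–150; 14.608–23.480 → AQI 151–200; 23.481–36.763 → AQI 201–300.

254

PM10: 558.2 ∈ [482.4, 683.8] ↔ index [151, 200].
151 + (558.2−482.4)·(200−151)/(683.8−482.4) = 151 + 75.8·49/201.4 ≈ 169.44, so AQI = 169.
NO₂: 1795.2 ∈ [1473.4, 1839.1] ↔ index [151, 200].
151 + (1795.2−1473.4)·(200−151)/(1839.1−1473.4) = 151 + 321.8·49/365.7 ≈ 194.12, so AQI = 194.
O₃: 0.1944 ∈ [0.1731, 0.2129] ↔ index [201, 300].
201 + (0.1944−0.1731)·(300−201)/(0.2129−0.1731) = 201 + 0.0213·99/0.0398 ≈ 253.98, so AQI = 254.
SO₂: 174 ∈ [76, 185] ↔ index [101, 150].
101 + (174−76)·(150−101)/(185−76) = 101 + 98·49/109 ≈ 145.06, so AQI = 145.
CO: row 23.481–36.763 (AQI 201–300). (300−201)·(30.028−23.481)/(36.763−23.481) + 201 = 99·6.547/13.282 + 201 ≈ 249.80 → 250.
Sub-indices: PM10→169, NO₂→194, O₃→254, SO₂→145, CO→250. Overall AQI = max = 254; dominant pollutant is O₃.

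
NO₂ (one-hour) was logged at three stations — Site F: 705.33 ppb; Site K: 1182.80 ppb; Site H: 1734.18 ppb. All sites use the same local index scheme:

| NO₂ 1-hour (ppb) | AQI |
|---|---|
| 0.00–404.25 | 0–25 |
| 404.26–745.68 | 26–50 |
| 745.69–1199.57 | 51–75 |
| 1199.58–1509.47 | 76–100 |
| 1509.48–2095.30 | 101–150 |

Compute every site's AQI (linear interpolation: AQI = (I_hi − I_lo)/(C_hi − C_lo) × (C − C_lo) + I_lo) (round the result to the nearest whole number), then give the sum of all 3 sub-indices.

241

Site F: row 404.26–745.68 (AQI 26–50). (50−26)·(705.33−404.26)/(745.68−404.26) + 26 = 24·301.07/341.42 + 26 ≈ 47.16 → 47.
Site K: row 745.69–1199.57 (AQI 51–75). (75−51)·(1182.80−745.69)/(1199.57−745.69) + 51 = 24·437.11/453.88 + 51 ≈ 74.11 → 74.
Site H: row 1509.48–2095.30 (AQI 101–150). (150−101)·(1734.18−1509.48)/(2095.30−1509.48) + 101 = 49·224.70/585.82 + 101 ≈ 119.79 → 120.
AQIs: Site F=47, Site K=74, Site H=120. Sum = 47 + 74 + 120 = 241.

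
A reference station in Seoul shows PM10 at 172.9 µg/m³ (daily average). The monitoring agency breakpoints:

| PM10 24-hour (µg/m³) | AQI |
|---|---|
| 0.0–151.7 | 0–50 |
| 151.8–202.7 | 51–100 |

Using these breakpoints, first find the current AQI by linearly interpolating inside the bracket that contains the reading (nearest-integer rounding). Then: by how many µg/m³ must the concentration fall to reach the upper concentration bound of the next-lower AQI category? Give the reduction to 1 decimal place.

21.2

PM10: 172.9 lies in 151.8–202.7, so I_lo=51, I_hi=100, C_lo=151.8, C_hi=202.7.
(100−51)/(202.7−151.8) × (172.9−151.8) + 51 = 49/50.9 × 21.1 + 51 ≈ 71.31 → 71.
Current AQI 71 is in the Moderate range (51–100). The next-lower category tops out at AQI 50, whose upper concentration bound is 151.7 µg/m³.
Reduction needed = 172.9 − 151.7 = 21.2 µg/m³.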